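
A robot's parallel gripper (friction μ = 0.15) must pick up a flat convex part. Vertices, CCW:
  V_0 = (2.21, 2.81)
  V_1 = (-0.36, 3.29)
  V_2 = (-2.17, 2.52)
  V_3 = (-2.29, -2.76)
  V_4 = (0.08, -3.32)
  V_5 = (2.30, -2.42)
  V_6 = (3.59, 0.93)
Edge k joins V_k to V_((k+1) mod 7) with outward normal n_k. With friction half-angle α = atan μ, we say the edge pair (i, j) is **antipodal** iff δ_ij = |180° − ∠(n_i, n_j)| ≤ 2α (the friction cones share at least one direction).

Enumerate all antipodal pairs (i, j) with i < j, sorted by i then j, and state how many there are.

α = atan 0.15 = 8.53°;  2α = 17.06°
n_0 = (+0.1836, +0.9830)
n_1 = (-0.3915, +0.9202)
n_2 = (-0.9997, +0.0227)
n_3 = (-0.2300, -0.9732)
n_4 = (+0.3757, -0.9267)
n_5 = (+0.9332, -0.3594)
n_6 = (+0.8061, +0.5917)
  (0,1): δ = 146.38°  ·
  (0,2): δ = 80.72°  ·
  (0,3): δ = 2.72°  ✓
  (0,4): δ = 32.65°  ·
  (0,5): δ = 79.52°  ·
  (0,6): δ = 136.86°  ·
  (1,2): δ = 114.35°  ·
  (1,3): δ = 36.34°  ·
  (1,4): δ = 0.98°  ✓
  (1,5): δ = 45.89°  ·
  (1,6): δ = 103.23°  ·
  (2,3): δ = 101.99°  ·
  (2,4): δ = 66.63°  ·
  (2,5): δ = 19.76°  ·
  (2,6): δ = 37.58°  ·
  (3,4): δ = 144.64°  ·
  (3,5): δ = 97.77°  ·
  (3,6): δ = 40.43°  ·
  (4,5): δ = 133.13°  ·
  (4,6): δ = 75.79°  ·
  (5,6): δ = 122.66°  ·
antipodal pairs: 2

count = 2; pairs: (0,3), (1,4)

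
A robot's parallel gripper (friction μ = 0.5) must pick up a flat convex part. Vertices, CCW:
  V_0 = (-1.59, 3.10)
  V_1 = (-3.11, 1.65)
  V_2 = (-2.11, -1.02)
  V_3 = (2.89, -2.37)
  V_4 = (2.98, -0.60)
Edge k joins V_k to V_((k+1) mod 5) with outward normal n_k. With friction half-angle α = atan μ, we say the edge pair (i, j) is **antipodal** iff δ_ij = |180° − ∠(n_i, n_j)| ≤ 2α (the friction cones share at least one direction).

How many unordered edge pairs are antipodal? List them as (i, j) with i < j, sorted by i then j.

α = atan 0.5 = 26.57°;  2α = 53.13°
n_0 = (-0.6902, +0.7236)
n_1 = (-0.9365, -0.3507)
n_2 = (-0.2607, -0.9654)
n_3 = (+0.9987, -0.0508)
n_4 = (+0.6292, +0.7772)
  (0,1): δ = 113.12°  ·
  (0,2): δ = 58.76°  ·
  (0,3): δ = 43.44°  ✓
  (0,4): δ = 97.36°  ·
  (1,2): δ = 125.64°  ·
  (1,3): δ = 23.44°  ✓
  (1,4): δ = 30.47°  ✓
  (2,3): δ = 77.80°  ·
  (2,4): δ = 23.89°  ✓
  (3,4): δ = 126.08°  ·
antipodal pairs: 4

count = 4; pairs: (0,3), (1,3), (1,4), (2,4)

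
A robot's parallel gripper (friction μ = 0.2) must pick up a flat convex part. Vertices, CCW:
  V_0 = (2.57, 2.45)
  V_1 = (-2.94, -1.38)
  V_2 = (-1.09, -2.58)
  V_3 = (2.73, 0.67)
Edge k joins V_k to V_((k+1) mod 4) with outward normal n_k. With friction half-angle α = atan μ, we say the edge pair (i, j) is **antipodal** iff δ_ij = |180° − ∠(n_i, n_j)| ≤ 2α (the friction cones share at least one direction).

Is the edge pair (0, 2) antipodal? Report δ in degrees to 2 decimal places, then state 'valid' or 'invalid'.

δ = 5.59°, valid

α = atan 0.2 = 11.31°;  2α = 22.62°
edge 0: e_0 = (-5.51, -3.83);  n_0 = (-0.5708, +0.8211)
edge 2: e_2 = (+3.82, +3.25);  n_2 = (+0.6480, -0.7616)
∠(n_0, n_2) = 174.41°
δ = |180° − 174.41°| = 5.59°
5.59° ≤ 2α = 22.62°  →  valid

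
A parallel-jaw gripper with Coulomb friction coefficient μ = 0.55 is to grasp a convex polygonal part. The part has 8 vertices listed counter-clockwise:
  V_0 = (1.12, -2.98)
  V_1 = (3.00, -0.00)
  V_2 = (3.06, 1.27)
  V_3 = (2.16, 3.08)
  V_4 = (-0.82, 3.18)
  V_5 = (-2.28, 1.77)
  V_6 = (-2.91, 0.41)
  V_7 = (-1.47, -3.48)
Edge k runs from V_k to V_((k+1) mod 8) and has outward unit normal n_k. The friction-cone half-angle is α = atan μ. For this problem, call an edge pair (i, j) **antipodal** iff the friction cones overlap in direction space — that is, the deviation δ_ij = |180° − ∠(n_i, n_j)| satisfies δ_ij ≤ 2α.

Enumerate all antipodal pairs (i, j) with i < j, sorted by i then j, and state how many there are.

α = atan 0.55 = 28.81°;  2α = 57.62°
n_0 = (+0.8458, -0.5336)
n_1 = (+0.9989, -0.0472)
n_2 = (+0.8954, +0.4452)
n_3 = (+0.0335, +0.9994)
n_4 = (-0.6947, +0.7193)
n_5 = (-0.9074, +0.4203)
n_6 = (-0.9378, -0.3472)
n_7 = (+0.1896, -0.9819)
  (0,1): δ = 150.46°  ·
  (0,2): δ = 121.32°  ·
  (0,3): δ = 59.68°  ·
  (0,4): δ = 13.75°  ✓
  (0,5): δ = 7.39°  ✓
  (0,6): δ = 52.56°  ✓
  (0,7): δ = 133.17°  ·
  (1,2): δ = 150.86°  ·
  (1,3): δ = 89.22°  ·
  (1,4): δ = 43.29°  ✓
  (1,5): δ = 22.15°  ✓
  (1,6): δ = 23.02°  ✓
  (1,7): δ = 103.63°  ·
  (2,3): δ = 118.36°  ·
  (2,4): δ = 72.44°  ·
  (2,5): δ = 51.29°  ✓
  (2,6): δ = 6.12°  ✓
  (2,7): δ = 74.49°  ·
  (3,4): δ = 134.08°  ·
  (3,5): δ = 112.93°  ·
  (3,6): δ = 67.76°  ·
  (3,7): δ = 12.85°  ✓
  (4,5): δ = 158.86°  ·
  (4,6): δ = 113.69°  ·
  (4,7): δ = 33.08°  ✓
  (5,6): δ = 134.83°  ·
  (5,7): δ = 54.22°  ✓
  (6,7): δ = 99.39°  ·
antipodal pairs: 11

count = 11; pairs: (0,4), (0,5), (0,6), (1,4), (1,5), (1,6), (2,5), (2,6), (3,7), (4,7), (5,7)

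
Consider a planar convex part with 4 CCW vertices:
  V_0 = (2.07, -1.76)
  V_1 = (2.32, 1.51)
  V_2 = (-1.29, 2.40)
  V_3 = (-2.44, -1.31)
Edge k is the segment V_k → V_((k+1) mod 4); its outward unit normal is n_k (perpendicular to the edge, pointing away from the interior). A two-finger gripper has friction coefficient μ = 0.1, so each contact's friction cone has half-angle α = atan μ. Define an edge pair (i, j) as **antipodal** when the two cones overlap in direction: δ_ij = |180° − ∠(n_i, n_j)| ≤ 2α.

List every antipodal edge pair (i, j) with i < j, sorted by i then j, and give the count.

count = 1; pairs: (1,3)

α = atan 0.1 = 5.71°;  2α = 11.42°
n_0 = (+0.9971, -0.0762)
n_1 = (+0.2394, +0.9709)
n_2 = (-0.9552, +0.2961)
n_3 = (-0.0993, -0.9951)
  (0,1): δ = 99.48°  ·
  (0,2): δ = 12.85°  ·
  (0,3): δ = 88.67°  ·
  (1,2): δ = 93.37°  ·
  (1,3): δ = 8.15°  ✓
  (2,3): δ = 78.48°  ·
antipodal pairs: 1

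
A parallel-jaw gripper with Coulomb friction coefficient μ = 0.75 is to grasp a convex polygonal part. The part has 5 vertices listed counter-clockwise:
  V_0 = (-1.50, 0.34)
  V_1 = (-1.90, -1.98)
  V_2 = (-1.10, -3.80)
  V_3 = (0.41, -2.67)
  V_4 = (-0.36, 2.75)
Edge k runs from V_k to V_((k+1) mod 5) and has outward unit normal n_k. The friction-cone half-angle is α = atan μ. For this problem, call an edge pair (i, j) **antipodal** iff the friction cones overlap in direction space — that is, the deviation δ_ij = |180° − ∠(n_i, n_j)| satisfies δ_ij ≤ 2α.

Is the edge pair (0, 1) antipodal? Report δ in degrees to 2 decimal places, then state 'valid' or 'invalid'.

δ = 146.49°, invalid

α = atan 0.75 = 36.87°;  2α = 73.74°
edge 0: e_0 = (-0.40, -2.32);  n_0 = (-0.9855, +0.1699)
edge 1: e_1 = (+0.80, -1.82);  n_1 = (-0.9155, -0.4024)
∠(n_0, n_1) = 33.51°
δ = |180° − 33.51°| = 146.49°
146.49° > 2α = 73.74°  →  invalid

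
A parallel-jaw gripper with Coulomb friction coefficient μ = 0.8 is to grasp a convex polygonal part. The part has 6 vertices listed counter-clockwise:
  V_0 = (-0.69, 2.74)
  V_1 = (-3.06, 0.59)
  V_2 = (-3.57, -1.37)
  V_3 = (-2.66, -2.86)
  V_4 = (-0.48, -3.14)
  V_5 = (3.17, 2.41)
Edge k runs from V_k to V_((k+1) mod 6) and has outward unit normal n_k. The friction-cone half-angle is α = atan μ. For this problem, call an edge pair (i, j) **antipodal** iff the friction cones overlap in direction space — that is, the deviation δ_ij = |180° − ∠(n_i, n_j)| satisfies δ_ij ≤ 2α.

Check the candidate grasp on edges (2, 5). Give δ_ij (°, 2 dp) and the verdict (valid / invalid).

δ = 53.70°, valid

α = atan 0.8 = 38.66°;  2α = 77.32°
edge 2: e_2 = (+0.91, -1.49);  n_2 = (-0.8534, -0.5212)
edge 5: e_5 = (-3.86, +0.33);  n_5 = (+0.0852, +0.9964)
∠(n_2, n_5) = 126.30°
δ = |180° − 126.30°| = 53.70°
53.70° ≤ 2α = 77.32°  →  valid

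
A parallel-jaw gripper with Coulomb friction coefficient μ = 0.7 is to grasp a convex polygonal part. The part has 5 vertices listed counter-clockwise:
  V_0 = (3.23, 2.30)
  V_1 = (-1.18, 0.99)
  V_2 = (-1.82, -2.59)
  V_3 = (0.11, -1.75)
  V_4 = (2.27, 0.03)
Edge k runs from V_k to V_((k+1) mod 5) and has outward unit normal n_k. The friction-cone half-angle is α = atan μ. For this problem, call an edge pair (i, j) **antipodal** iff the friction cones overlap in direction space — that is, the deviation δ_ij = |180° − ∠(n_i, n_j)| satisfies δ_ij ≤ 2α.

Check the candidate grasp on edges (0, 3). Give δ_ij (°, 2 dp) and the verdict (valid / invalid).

δ = 22.95°, valid

α = atan 0.7 = 34.99°;  2α = 69.98°
edge 0: e_0 = (-4.41, -1.31);  n_0 = (-0.2848, +0.9586)
edge 3: e_3 = (+2.16, +1.78);  n_3 = (+0.6360, -0.7717)
∠(n_0, n_3) = 157.05°
δ = |180° − 157.05°| = 22.95°
22.95° ≤ 2α = 69.98°  →  valid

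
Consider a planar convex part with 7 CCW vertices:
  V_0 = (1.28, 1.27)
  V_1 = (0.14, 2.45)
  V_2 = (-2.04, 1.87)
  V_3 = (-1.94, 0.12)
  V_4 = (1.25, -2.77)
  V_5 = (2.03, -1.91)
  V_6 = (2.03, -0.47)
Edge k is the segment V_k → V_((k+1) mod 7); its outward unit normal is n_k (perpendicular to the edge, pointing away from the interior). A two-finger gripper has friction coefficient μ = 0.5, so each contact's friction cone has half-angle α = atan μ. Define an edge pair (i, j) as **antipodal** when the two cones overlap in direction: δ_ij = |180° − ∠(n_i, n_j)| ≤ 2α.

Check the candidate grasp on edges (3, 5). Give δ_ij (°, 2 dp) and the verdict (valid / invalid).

δ = 47.82°, valid

α = atan 0.5 = 26.57°;  2α = 53.13°
edge 3: e_3 = (+3.19, -2.89);  n_3 = (-0.6714, -0.7411)
edge 5: e_5 = (+0.00, +1.44);  n_5 = (+1.0000, -0.0000)
∠(n_3, n_5) = 132.18°
δ = |180° − 132.18°| = 47.82°
47.82° ≤ 2α = 53.13°  →  valid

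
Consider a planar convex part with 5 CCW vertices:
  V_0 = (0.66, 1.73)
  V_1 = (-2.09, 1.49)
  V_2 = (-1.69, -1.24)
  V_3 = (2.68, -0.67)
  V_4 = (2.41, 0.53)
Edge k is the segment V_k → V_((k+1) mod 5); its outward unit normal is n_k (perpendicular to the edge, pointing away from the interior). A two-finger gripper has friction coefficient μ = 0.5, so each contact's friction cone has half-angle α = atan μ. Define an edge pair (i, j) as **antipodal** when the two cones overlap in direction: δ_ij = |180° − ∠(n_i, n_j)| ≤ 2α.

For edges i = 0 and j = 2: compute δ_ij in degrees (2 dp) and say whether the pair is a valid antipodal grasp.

α = atan 0.5 = 26.57°;  2α = 53.13°
edge 0: e_0 = (-2.75, -0.24);  n_0 = (-0.0869, +0.9962)
edge 2: e_2 = (+4.37, +0.57);  n_2 = (+0.1293, -0.9916)
∠(n_0, n_2) = 177.56°
δ = |180° − 177.56°| = 2.44°
2.44° ≤ 2α = 53.13°  →  valid

δ = 2.44°, valid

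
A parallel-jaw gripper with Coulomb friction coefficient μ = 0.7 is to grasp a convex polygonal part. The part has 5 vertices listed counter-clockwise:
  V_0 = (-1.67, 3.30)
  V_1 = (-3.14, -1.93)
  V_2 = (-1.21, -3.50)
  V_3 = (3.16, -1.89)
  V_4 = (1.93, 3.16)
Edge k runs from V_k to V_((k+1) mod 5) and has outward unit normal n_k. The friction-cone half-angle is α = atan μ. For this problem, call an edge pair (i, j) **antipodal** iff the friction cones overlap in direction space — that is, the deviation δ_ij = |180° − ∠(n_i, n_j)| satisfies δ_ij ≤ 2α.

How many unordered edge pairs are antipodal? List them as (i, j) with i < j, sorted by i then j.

α = atan 0.7 = 34.99°;  2α = 69.98°
n_0 = (-0.9627, +0.2706)
n_1 = (-0.6310, -0.7757)
n_2 = (+0.3457, -0.9383)
n_3 = (+0.9716, +0.2366)
n_4 = (+0.0389, +0.9992)
  (0,1): δ = 113.43°  ·
  (0,2): δ = 54.08°  ✓
  (0,3): δ = 29.39°  ✓
  (0,4): δ = 103.47°  ·
  (1,2): δ = 120.65°  ·
  (1,3): δ = 37.18°  ✓
  (1,4): δ = 36.90°  ✓
  (2,3): δ = 96.54°  ·
  (2,4): δ = 22.45°  ✓
  (3,4): δ = 105.92°  ·
antipodal pairs: 5

count = 5; pairs: (0,2), (0,3), (1,3), (1,4), (2,4)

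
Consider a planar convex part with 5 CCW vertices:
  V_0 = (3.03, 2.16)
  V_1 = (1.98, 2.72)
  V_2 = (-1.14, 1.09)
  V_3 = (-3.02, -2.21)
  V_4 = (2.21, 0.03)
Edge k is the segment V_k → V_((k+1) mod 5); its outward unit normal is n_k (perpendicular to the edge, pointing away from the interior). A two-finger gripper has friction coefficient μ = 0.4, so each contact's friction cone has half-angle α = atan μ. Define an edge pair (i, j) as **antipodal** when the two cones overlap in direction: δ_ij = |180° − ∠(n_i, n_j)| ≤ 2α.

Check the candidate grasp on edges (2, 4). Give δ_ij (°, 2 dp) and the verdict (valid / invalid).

δ = 8.61°, valid

α = atan 0.4 = 21.80°;  2α = 43.60°
edge 2: e_2 = (-1.88, -3.30);  n_2 = (-0.8689, +0.4950)
edge 4: e_4 = (+0.82, +2.13);  n_4 = (+0.9332, -0.3593)
∠(n_2, n_4) = 171.39°
δ = |180° − 171.39°| = 8.61°
8.61° ≤ 2α = 43.60°  →  valid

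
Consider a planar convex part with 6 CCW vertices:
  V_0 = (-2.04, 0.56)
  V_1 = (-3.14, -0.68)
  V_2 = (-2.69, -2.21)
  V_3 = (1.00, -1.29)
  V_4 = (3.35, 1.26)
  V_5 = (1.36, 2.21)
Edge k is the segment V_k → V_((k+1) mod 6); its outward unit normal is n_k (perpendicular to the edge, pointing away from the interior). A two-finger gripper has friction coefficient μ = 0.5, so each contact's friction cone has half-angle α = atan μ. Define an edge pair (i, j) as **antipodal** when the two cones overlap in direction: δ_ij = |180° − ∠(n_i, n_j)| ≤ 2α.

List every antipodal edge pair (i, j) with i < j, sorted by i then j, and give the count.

α = atan 0.5 = 26.57°;  2α = 53.13°
n_0 = (-0.7481, +0.6636)
n_1 = (-0.9594, -0.2822)
n_2 = (+0.2419, -0.9703)
n_3 = (+0.7354, -0.6777)
n_4 = (+0.4308, +0.9024)
n_5 = (-0.4366, +0.8997)
  (0,1): δ = 122.03°  ·
  (0,2): δ = 34.42°  ✓
  (0,3): δ = 1.09°  ✓
  (0,4): δ = 106.06°  ·
  (0,5): δ = 157.46°  ·
  (1,2): δ = 92.39°  ·
  (1,3): δ = 59.05°  ·
  (1,4): δ = 48.09°  ✓
  (1,5): δ = 99.50°  ·
  (2,3): δ = 146.66°  ·
  (2,4): δ = 39.52°  ✓
  (2,5): δ = 11.89°  ✓
  (3,4): δ = 72.86°  ·
  (3,5): δ = 21.45°  ✓
  (4,5): δ = 128.59°  ·
antipodal pairs: 6

count = 6; pairs: (0,2), (0,3), (1,4), (2,4), (2,5), (3,5)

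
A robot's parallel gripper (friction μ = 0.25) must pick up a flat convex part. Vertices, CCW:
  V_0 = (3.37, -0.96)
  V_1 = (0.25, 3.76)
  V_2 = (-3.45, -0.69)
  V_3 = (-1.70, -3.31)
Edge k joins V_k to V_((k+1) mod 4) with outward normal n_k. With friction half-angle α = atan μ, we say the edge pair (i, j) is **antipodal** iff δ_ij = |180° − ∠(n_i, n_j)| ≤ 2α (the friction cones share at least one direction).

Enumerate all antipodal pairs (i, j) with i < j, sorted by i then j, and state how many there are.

α = atan 0.25 = 14.04°;  2α = 28.07°
n_0 = (+0.8342, +0.5514)
n_1 = (-0.7689, +0.6393)
n_2 = (-0.8316, -0.5554)
n_3 = (+0.4205, -0.9073)
  (0,1): δ = 73.21°  ·
  (0,2): δ = 0.28°  ✓
  (0,3): δ = 81.40°  ·
  (1,2): δ = 106.52°  ·
  (1,3): δ = 25.39°  ✓
  (2,3): δ = 98.87°  ·
antipodal pairs: 2

count = 2; pairs: (0,2), (1,3)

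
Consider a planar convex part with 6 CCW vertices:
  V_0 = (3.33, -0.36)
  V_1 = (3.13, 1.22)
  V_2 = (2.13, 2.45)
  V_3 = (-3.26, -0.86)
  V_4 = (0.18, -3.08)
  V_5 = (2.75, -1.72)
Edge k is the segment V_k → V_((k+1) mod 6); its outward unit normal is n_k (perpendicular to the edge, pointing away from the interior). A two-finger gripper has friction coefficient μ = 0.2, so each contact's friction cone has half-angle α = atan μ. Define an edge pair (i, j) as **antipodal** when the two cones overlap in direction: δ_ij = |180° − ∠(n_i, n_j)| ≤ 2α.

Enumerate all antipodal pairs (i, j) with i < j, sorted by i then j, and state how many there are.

count = 2; pairs: (1,3), (2,4)

α = atan 0.2 = 11.31°;  2α = 22.62°
n_0 = (+0.9921, +0.1256)
n_1 = (+0.7759, +0.6308)
n_2 = (-0.5233, +0.8521)
n_3 = (-0.5422, -0.8402)
n_4 = (+0.4677, -0.8839)
n_5 = (+0.9198, -0.3923)
  (0,1): δ = 148.10°  ·
  (0,2): δ = 65.66°  ·
  (0,3): δ = 49.95°  ·
  (0,4): δ = 110.67°  ·
  (0,5): δ = 149.69°  ·
  (1,2): δ = 97.56°  ·
  (1,3): δ = 18.05°  ✓
  (1,4): δ = 78.78°  ·
  (1,5): δ = 117.79°  ·
  (2,3): δ = 64.39°  ·
  (2,4): δ = 3.67°  ✓
  (2,5): δ = 35.35°  ·
  (3,4): δ = 119.28°  ·
  (3,5): δ = 80.26°  ·
  (4,5): δ = 140.98°  ·
antipodal pairs: 2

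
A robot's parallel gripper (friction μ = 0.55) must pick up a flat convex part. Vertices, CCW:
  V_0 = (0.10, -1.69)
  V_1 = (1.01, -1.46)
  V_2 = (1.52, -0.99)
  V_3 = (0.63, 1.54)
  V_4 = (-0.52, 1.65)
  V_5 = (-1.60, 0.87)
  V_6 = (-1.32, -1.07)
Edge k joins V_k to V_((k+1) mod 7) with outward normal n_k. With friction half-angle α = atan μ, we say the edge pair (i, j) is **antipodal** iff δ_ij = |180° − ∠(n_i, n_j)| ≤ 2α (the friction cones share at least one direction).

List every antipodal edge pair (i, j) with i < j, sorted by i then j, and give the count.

α = atan 0.55 = 28.81°;  2α = 57.62°
n_0 = (+0.2450, -0.9695)
n_1 = (+0.6777, -0.7354)
n_2 = (+0.9433, +0.3318)
n_3 = (+0.0952, +0.9955)
n_4 = (-0.5855, +0.8107)
n_5 = (-0.9897, -0.1428)
n_6 = (-0.4001, -0.9165)
  (0,1): δ = 151.52°  ·
  (0,2): δ = 84.80°  ·
  (0,3): δ = 19.65°  ✓
  (0,4): δ = 21.65°  ✓
  (0,5): δ = 84.03°  ·
  (0,6): δ = 142.23°  ·
  (1,2): δ = 113.28°  ·
  (1,3): δ = 48.13°  ✓
  (1,4): δ = 6.83°  ✓
  (1,5): δ = 55.55°  ✓
  (1,6): δ = 113.75°  ·
  (2,3): δ = 114.84°  ·
  (2,4): δ = 73.54°  ·
  (2,5): δ = 11.17°  ✓
  (2,6): δ = 47.03°  ✓
  (3,4): δ = 138.70°  ·
  (3,5): δ = 76.32°  ·
  (3,6): δ = 18.12°  ✓
  (4,5): δ = 117.62°  ·
  (4,6): δ = 59.42°  ·
  (5,6): δ = 121.80°  ·
antipodal pairs: 8

count = 8; pairs: (0,3), (0,4), (1,3), (1,4), (1,5), (2,5), (2,6), (3,6)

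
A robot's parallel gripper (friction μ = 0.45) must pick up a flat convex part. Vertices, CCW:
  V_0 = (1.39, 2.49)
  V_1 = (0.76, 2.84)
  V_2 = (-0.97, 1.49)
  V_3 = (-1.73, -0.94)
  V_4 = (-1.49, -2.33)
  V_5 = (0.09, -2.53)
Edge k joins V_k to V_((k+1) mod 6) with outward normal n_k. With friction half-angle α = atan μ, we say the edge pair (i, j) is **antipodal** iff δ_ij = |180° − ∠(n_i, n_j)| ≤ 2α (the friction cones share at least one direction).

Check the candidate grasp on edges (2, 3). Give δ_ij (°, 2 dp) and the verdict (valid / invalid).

δ = 152.84°, invalid

α = atan 0.45 = 24.23°;  2α = 48.46°
edge 2: e_2 = (-0.76, -2.43);  n_2 = (-0.9544, +0.2985)
edge 3: e_3 = (+0.24, -1.39);  n_3 = (-0.9854, -0.1701)
∠(n_2, n_3) = 27.16°
δ = |180° − 27.16°| = 152.84°
152.84° > 2α = 48.46°  →  invalid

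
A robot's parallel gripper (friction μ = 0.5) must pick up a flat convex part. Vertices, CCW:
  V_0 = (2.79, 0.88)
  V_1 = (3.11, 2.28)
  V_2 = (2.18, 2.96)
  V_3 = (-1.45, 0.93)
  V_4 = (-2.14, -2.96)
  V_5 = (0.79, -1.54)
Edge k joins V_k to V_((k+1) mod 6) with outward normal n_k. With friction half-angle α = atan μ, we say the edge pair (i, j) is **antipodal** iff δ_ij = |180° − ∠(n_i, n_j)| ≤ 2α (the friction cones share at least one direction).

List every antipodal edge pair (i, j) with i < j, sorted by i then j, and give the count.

count = 5; pairs: (0,2), (0,3), (2,4), (2,5), (3,5)

α = atan 0.5 = 26.57°;  2α = 53.13°
n_0 = (+0.9749, -0.2228)
n_1 = (+0.5902, +0.8072)
n_2 = (-0.4881, +0.8728)
n_3 = (-0.9846, +0.1747)
n_4 = (+0.4361, -0.8999)
n_5 = (+0.7708, -0.6370)
  (0,1): δ = 113.30°  ·
  (0,2): δ = 47.91°  ✓
  (0,3): δ = 2.82°  ✓
  (0,4): δ = 128.73°  ·
  (0,5): δ = 153.30°  ·
  (1,2): δ = 114.61°  ·
  (1,3): δ = 63.88°  ·
  (1,4): δ = 62.03°  ·
  (1,5): δ = 86.60°  ·
  (2,3): δ = 129.27°  ·
  (2,4): δ = 3.36°  ✓
  (2,5): δ = 21.21°  ✓
  (3,4): δ = 54.08°  ·
  (3,5): δ = 29.51°  ✓
  (4,5): δ = 155.43°  ·
antipodal pairs: 5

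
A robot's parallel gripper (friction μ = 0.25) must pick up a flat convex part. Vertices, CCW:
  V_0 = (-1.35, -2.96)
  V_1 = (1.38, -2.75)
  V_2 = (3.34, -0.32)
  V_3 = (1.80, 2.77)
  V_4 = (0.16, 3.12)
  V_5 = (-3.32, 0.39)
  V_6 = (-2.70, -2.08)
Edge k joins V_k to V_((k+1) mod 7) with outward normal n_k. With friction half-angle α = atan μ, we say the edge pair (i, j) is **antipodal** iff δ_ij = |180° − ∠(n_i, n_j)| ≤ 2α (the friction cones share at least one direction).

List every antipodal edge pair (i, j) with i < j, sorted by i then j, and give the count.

α = atan 0.25 = 14.04°;  2α = 28.07°
n_0 = (+0.0767, -0.9971)
n_1 = (+0.7784, -0.6278)
n_2 = (+0.8950, +0.4461)
n_3 = (+0.2087, +0.9780)
n_4 = (-0.6172, +0.7868)
n_5 = (-0.9699, -0.2435)
n_6 = (-0.5461, -0.8377)
  (0,1): δ = 133.29°  ·
  (0,2): δ = 67.91°  ·
  (0,3): δ = 16.45°  ✓
  (0,4): δ = 33.71°  ·
  (0,5): δ = 99.69°  ·
  (0,6): δ = 142.50°  ·
  (1,2): δ = 114.62°  ·
  (1,3): δ = 63.16°  ·
  (1,4): δ = 13.00°  ✓
  (1,5): δ = 52.98°  ·
  (1,6): δ = 95.79°  ·
  (2,3): δ = 128.54°  ·
  (2,4): δ = 78.38°  ·
  (2,5): δ = 12.40°  ✓
  (2,6): δ = 30.41°  ·
  (3,4): δ = 129.84°  ·
  (3,5): δ = 63.86°  ·
  (3,6): δ = 21.05°  ✓
  (4,5): δ = 114.02°  ·
  (4,6): δ = 71.21°  ·
  (5,6): δ = 137.19°  ·
antipodal pairs: 4

count = 4; pairs: (0,3), (1,4), (2,5), (3,6)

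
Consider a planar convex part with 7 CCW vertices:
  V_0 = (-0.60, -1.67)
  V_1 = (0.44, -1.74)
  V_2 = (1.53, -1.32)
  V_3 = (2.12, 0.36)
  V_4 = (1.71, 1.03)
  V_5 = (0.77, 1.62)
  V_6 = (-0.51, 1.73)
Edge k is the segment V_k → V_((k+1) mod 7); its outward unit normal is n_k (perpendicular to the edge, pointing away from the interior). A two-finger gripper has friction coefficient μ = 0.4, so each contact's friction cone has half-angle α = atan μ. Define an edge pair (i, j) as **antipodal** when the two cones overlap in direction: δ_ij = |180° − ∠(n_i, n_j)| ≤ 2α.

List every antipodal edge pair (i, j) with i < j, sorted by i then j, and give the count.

count = 5; pairs: (0,4), (0,5), (1,5), (2,6), (3,6)

α = atan 0.4 = 21.80°;  2α = 43.60°
n_0 = (-0.0672, -0.9977)
n_1 = (+0.3596, -0.9331)
n_2 = (+0.9435, -0.3314)
n_3 = (+0.8530, +0.5220)
n_4 = (+0.5316, +0.8470)
n_5 = (+0.0856, +0.9963)
n_6 = (-0.9996, +0.0265)
  (0,1): δ = 155.08°  ·
  (0,2): δ = 105.50°  ·
  (0,3): δ = 54.69°  ·
  (0,4): δ = 28.26°  ✓
  (0,5): δ = 1.06°  ✓
  (0,6): δ = 92.33°  ·
  (1,2): δ = 130.42°  ·
  (1,3): δ = 79.61°  ·
  (1,4): δ = 53.19°  ·
  (1,5): δ = 25.98°  ✓
  (1,6): δ = 67.41°  ·
  (2,3): δ = 129.19°  ·
  (2,4): δ = 102.76°  ·
  (2,5): δ = 75.56°  ·
  (2,6): δ = 17.83°  ✓
  (3,4): δ = 153.58°  ·
  (3,5): δ = 126.38°  ·
  (3,6): δ = 32.98°  ✓
  (4,5): δ = 152.80°  ·
  (4,6): δ = 59.40°  ·
  (5,6): δ = 86.60°  ·
antipodal pairs: 5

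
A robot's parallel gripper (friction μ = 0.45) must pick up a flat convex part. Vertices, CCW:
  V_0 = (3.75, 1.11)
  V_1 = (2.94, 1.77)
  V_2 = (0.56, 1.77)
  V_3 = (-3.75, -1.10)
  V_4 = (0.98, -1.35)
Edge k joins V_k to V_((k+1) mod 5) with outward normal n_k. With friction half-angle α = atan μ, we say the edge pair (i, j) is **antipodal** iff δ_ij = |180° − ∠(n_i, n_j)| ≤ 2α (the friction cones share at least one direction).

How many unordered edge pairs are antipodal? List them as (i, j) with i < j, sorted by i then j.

α = atan 0.45 = 24.23°;  2α = 48.46°
n_0 = (+0.6317, +0.7752)
n_1 = (+0.0000, +1.0000)
n_2 = (-0.5543, +0.8323)
n_3 = (-0.0528, -0.9986)
n_4 = (+0.6640, -0.7477)
  (0,1): δ = 140.83°  ·
  (0,2): δ = 107.17°  ·
  (0,3): δ = 36.15°  ✓
  (0,4): δ = 80.78°  ·
  (1,2): δ = 146.34°  ·
  (1,3): δ = 3.03°  ✓
  (1,4): δ = 41.61°  ✓
  (2,3): δ = 36.68°  ✓
  (2,4): δ = 7.95°  ✓
  (3,4): δ = 135.37°  ·
antipodal pairs: 5

count = 5; pairs: (0,3), (1,3), (1,4), (2,3), (2,4)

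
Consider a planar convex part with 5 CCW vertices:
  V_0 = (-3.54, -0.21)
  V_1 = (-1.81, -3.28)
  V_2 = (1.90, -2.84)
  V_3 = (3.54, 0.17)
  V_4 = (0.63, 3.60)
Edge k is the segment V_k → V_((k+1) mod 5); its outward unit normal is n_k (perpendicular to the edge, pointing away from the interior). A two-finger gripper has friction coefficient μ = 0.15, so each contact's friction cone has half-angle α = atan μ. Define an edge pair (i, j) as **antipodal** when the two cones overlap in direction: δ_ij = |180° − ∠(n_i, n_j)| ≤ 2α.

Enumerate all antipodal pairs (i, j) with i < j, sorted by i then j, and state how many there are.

α = atan 0.15 = 8.53°;  2α = 17.06°
n_0 = (-0.8712, -0.4909)
n_1 = (+0.1178, -0.9930)
n_2 = (+0.8781, -0.4784)
n_3 = (+0.7625, +0.6469)
n_4 = (-0.6745, +0.7383)
  (0,1): δ = 112.64°  ·
  (0,2): δ = 57.99°  ·
  (0,3): δ = 10.91°  ✓
  (0,4): δ = 103.01°  ·
  (1,2): δ = 125.35°  ·
  (1,3): δ = 56.45°  ·
  (1,4): δ = 35.65°  ·
  (2,3): δ = 111.11°  ·
  (2,4): δ = 19.00°  ·
  (3,4): δ = 87.89°  ·
antipodal pairs: 1

count = 1; pairs: (0,3)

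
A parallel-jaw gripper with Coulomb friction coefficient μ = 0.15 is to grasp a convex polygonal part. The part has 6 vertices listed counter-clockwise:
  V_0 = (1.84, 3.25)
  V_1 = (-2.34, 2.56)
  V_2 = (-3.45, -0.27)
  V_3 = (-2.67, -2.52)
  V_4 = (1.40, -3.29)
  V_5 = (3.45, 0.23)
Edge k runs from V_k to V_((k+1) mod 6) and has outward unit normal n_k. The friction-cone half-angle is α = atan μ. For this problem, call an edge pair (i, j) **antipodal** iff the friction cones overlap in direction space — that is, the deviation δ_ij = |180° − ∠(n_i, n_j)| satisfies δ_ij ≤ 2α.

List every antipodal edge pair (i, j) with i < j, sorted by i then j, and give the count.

α = atan 0.15 = 8.53°;  2α = 17.06°
n_0 = (-0.1629, +0.9866)
n_1 = (-0.9310, +0.3651)
n_2 = (-0.9448, -0.3275)
n_3 = (-0.1859, -0.9826)
n_4 = (+0.8641, -0.5033)
n_5 = (+0.8824, +0.4704)
  (0,1): δ = 120.79°  ·
  (0,2): δ = 80.25°  ·
  (0,3): δ = 20.09°  ·
  (0,4): δ = 50.41°  ·
  (0,5): δ = 108.69°  ·
  (1,2): δ = 139.46°  ·
  (1,3): δ = 79.30°  ·
  (1,4): δ = 8.80°  ✓
  (1,5): δ = 49.48°  ·
  (2,3): δ = 119.83°  ·
  (2,4): δ = 49.34°  ·
  (2,5): δ = 8.94°  ✓
  (3,4): δ = 109.50°  ·
  (3,5): δ = 51.22°  ·
  (4,5): δ = 121.72°  ·
antipodal pairs: 2

count = 2; pairs: (1,4), (2,5)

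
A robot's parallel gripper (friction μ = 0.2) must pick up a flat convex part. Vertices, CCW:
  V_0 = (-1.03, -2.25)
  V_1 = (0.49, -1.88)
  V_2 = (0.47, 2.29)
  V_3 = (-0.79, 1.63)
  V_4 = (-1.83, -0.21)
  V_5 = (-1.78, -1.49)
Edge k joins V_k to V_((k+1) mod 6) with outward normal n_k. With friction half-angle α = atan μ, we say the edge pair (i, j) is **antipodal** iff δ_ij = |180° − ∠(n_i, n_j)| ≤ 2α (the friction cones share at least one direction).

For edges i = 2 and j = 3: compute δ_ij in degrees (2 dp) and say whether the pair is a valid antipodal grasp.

α = atan 0.2 = 11.31°;  2α = 22.62°
edge 2: e_2 = (-1.26, -0.66);  n_2 = (-0.4640, +0.8858)
edge 3: e_3 = (-1.04, -1.84);  n_3 = (-0.8706, +0.4921)
∠(n_2, n_3) = 32.88°
δ = |180° − 32.88°| = 147.12°
147.12° > 2α = 22.62°  →  invalid

δ = 147.12°, invalid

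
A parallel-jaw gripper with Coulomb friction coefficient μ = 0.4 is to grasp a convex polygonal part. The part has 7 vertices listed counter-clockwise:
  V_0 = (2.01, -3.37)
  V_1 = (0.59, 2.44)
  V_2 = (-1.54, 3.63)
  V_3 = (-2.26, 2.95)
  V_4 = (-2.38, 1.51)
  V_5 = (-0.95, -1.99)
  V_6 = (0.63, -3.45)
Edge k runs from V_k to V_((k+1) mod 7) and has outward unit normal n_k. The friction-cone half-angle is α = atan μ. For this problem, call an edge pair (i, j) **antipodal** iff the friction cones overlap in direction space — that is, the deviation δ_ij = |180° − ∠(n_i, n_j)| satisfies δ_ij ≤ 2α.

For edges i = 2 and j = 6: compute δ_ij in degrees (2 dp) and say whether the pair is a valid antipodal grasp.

α = atan 0.4 = 21.80°;  2α = 43.60°
edge 2: e_2 = (-0.72, -0.68);  n_2 = (-0.6866, +0.7270)
edge 6: e_6 = (+1.38, +0.08);  n_6 = (+0.0579, -0.9983)
∠(n_2, n_6) = 139.95°
δ = |180° − 139.95°| = 40.05°
40.05° ≤ 2α = 43.60°  →  valid

δ = 40.05°, valid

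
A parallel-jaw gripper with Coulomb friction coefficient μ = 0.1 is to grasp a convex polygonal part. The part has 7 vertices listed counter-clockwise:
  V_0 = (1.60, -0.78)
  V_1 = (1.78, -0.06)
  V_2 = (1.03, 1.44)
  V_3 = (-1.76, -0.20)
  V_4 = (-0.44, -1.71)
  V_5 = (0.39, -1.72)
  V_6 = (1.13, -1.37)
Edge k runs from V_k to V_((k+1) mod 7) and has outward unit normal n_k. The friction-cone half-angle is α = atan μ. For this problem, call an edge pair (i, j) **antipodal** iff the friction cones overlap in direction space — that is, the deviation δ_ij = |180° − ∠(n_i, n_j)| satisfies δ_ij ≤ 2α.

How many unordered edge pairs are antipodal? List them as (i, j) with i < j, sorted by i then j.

α = atan 0.1 = 5.71°;  2α = 11.42°
n_0 = (+0.9701, -0.2425)
n_1 = (+0.8944, +0.4472)
n_2 = (-0.5068, +0.8621)
n_3 = (-0.7529, -0.6582)
n_4 = (-0.0120, -0.9999)
n_5 = (+0.4276, -0.9040)
n_6 = (+0.7822, -0.6231)
  (0,1): δ = 139.40°  ·
  (0,2): δ = 45.52°  ·
  (0,3): δ = 55.20°  ·
  (0,4): δ = 103.35°  ·
  (0,5): δ = 129.35°  ·
  (0,6): δ = 155.50°  ·
  (1,2): δ = 86.12°  ·
  (1,3): δ = 14.59°  ·
  (1,4): δ = 62.74°  ·
  (1,5): δ = 88.75°  ·
  (1,6): δ = 114.89°  ·
  (2,3): δ = 79.29°  ·
  (2,4): δ = 31.14°  ·
  (2,5): δ = 5.13°  ✓
  (2,6): δ = 21.01°  ·
  (3,4): δ = 131.85°  ·
  (3,5): δ = 105.85°  ·
  (3,6): δ = 79.70°  ·
  (4,5): δ = 154.00°  ·
  (4,6): δ = 127.85°  ·
  (5,6): δ = 153.85°  ·
antipodal pairs: 1

count = 1; pairs: (2,5)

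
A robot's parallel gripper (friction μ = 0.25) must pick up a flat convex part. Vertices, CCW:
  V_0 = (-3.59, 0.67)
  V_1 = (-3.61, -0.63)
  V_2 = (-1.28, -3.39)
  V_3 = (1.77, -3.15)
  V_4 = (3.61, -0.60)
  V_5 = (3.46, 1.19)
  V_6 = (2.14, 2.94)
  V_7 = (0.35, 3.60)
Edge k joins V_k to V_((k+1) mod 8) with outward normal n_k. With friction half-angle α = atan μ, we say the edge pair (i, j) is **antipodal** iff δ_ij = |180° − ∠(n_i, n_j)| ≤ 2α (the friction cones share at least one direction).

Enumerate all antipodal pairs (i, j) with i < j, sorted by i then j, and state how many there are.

count = 4; pairs: (0,4), (1,5), (2,6), (3,7)

α = atan 0.25 = 14.04°;  2α = 28.07°
n_0 = (-0.9999, +0.0154)
n_1 = (-0.7641, -0.6451)
n_2 = (+0.0784, -0.9969)
n_3 = (+0.8109, -0.5851)
n_4 = (+0.9965, +0.0835)
n_5 = (+0.7984, +0.6022)
n_6 = (+0.3459, +0.9383)
n_7 = (-0.5967, +0.8024)
  (0,1): δ = 138.95°  ·
  (0,2): δ = 84.62°  ·
  (0,3): δ = 34.93°  ·
  (0,4): δ = 5.67°  ✓
  (0,5): δ = 37.91°  ·
  (0,6): δ = 70.64°  ·
  (0,7): δ = 127.52°  ·
  (1,2): δ = 125.67°  ·
  (1,3): δ = 75.98°  ·
  (1,4): δ = 35.38°  ·
  (1,5): δ = 3.14°  ✓
  (1,6): δ = 29.59°  ·
  (1,7): δ = 86.47°  ·
  (2,3): δ = 130.31°  ·
  (2,4): δ = 89.71°  ·
  (2,5): δ = 57.47°  ·
  (2,6): δ = 24.74°  ✓
  (2,7): δ = 32.14°  ·
  (3,4): δ = 139.40°  ·
  (3,5): δ = 107.16°  ·
  (3,6): δ = 74.43°  ·
  (3,7): δ = 17.55°  ✓
  (4,5): δ = 147.76°  ·
  (4,6): δ = 115.03°  ·
  (4,7): δ = 58.15°  ·
  (5,6): δ = 147.27°  ·
  (5,7): δ = 90.39°  ·
  (6,7): δ = 123.12°  ·
antipodal pairs: 4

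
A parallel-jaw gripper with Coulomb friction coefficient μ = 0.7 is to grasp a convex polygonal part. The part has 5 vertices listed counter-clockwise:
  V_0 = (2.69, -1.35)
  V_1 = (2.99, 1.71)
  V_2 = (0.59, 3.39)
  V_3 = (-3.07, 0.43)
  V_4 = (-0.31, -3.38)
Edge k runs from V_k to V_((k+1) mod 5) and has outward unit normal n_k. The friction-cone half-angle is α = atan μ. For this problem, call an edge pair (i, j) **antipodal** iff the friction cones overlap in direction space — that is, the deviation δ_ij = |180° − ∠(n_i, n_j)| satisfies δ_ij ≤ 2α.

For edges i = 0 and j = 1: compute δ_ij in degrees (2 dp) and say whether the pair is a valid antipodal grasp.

δ = 119.39°, invalid

α = atan 0.7 = 34.99°;  2α = 69.98°
edge 0: e_0 = (+0.30, +3.06);  n_0 = (+0.9952, -0.0976)
edge 1: e_1 = (-2.40, +1.68);  n_1 = (+0.5735, +0.8192)
∠(n_0, n_1) = 60.61°
δ = |180° − 60.61°| = 119.39°
119.39° > 2α = 69.98°  →  invalid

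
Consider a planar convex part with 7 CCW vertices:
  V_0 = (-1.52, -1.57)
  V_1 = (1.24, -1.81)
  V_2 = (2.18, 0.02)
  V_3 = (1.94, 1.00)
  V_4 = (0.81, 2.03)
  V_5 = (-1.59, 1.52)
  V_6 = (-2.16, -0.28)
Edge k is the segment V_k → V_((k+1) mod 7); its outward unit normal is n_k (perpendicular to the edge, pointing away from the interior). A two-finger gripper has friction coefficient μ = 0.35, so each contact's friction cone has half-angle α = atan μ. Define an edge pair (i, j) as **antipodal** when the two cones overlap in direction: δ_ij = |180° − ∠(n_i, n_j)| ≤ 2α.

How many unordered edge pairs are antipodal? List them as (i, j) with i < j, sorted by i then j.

count = 6; pairs: (0,3), (0,4), (1,5), (2,5), (2,6), (3,6)

α = atan 0.35 = 19.29°;  2α = 38.58°
n_0 = (-0.0866, -0.9962)
n_1 = (+0.8895, -0.4569)
n_2 = (+0.9713, +0.2379)
n_3 = (+0.6736, +0.7391)
n_4 = (-0.2079, +0.9782)
n_5 = (-0.9533, +0.3019)
n_6 = (-0.8958, -0.4444)
  (0,1): δ = 112.22°  ·
  (0,2): δ = 71.27°  ·
  (0,3): δ = 37.38°  ✓
  (0,4): δ = 16.97°  ✓
  (0,5): δ = 77.40°  ·
  (0,6): δ = 121.36°  ·
  (1,2): δ = 139.05°  ·
  (1,3): δ = 105.16°  ·
  (1,4): δ = 50.82°  ·
  (1,5): δ = 9.62°  ✓
  (1,6): δ = 53.57°  ·
  (2,3): δ = 146.11°  ·
  (2,4): δ = 91.76°  ·
  (2,5): δ = 31.33°  ✓
  (2,6): δ = 12.63°  ✓
  (3,4): δ = 125.65°  ·
  (3,5): δ = 65.22°  ·
  (3,6): δ = 21.26°  ✓
  (4,5): δ = 119.57°  ·
  (4,6): δ = 75.61°  ·
  (5,6): δ = 136.04°  ·
antipodal pairs: 6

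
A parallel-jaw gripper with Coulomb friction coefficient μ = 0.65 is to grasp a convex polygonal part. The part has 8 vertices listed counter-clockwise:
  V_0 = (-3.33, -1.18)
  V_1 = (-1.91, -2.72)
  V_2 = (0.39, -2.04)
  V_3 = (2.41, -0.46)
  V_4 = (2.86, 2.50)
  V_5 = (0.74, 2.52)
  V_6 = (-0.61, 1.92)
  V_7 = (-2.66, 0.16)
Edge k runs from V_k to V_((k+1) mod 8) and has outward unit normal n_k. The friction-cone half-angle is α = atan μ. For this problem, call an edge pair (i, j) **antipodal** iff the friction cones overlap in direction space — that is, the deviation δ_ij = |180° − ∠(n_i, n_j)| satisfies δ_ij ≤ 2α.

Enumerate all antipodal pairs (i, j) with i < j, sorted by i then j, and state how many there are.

α = atan 0.65 = 33.02°;  2α = 66.05°
n_0 = (-0.7352, -0.6779)
n_1 = (+0.2835, -0.9590)
n_2 = (+0.6161, -0.7877)
n_3 = (+0.9886, -0.1503)
n_4 = (+0.0094, +1.0000)
n_5 = (-0.4061, +0.9138)
n_6 = (-0.6514, +0.7587)
n_7 = (-0.8944, +0.4472)
  (0,1): δ = 116.21°  ·
  (0,2): δ = 94.65°  ·
  (0,3): δ = 51.32°  ✓
  (0,4): δ = 46.78°  ✓
  (0,5): δ = 71.28°  ·
  (0,6): δ = 87.97°  ·
  (0,7): δ = 110.76°  ·
  (1,2): δ = 158.44°  ·
  (1,3): δ = 115.11°  ·
  (1,4): δ = 17.01°  ✓
  (1,5): δ = 7.49°  ✓
  (1,6): δ = 24.18°  ✓
  (1,7): δ = 46.96°  ✓
  (2,3): δ = 136.68°  ·
  (2,4): δ = 38.57°  ✓
  (2,5): δ = 14.07°  ✓
  (2,6): δ = 2.62°  ✓
  (2,7): δ = 25.40°  ✓
  (3,4): δ = 81.90°  ·
  (3,5): δ = 57.39°  ✓
  (3,6): δ = 40.71°  ✓
  (3,7): δ = 17.92°  ✓
  (4,5): δ = 155.50°  ·
  (4,6): δ = 138.81°  ·
  (4,7): δ = 116.02°  ·
  (5,6): δ = 163.32°  ·
  (5,7): δ = 140.53°  ·
  (6,7): δ = 157.21°  ·
antipodal pairs: 13

count = 13; pairs: (0,3), (0,4), (1,4), (1,5), (1,6), (1,7), (2,4), (2,5), (2,6), (2,7), (3,5), (3,6), (3,7)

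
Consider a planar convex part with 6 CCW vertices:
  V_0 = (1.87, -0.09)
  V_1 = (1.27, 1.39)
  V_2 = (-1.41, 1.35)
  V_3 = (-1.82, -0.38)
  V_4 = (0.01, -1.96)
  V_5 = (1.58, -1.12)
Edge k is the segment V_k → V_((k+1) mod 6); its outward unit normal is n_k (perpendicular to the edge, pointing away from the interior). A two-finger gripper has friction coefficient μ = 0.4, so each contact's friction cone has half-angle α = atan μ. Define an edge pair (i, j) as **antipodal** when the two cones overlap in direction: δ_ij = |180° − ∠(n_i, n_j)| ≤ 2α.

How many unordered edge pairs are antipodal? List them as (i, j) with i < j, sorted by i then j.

count = 5; pairs: (0,2), (0,3), (1,3), (1,4), (2,5)

α = atan 0.4 = 21.80°;  2α = 43.60°
n_0 = (+0.9267, +0.3757)
n_1 = (-0.0149, +0.9999)
n_2 = (-0.9730, +0.2306)
n_3 = (-0.6535, -0.7569)
n_4 = (+0.4718, -0.8817)
n_5 = (+0.9626, -0.2710)
  (0,1): δ = 111.21°  ·
  (0,2): δ = 35.40°  ✓
  (0,3): δ = 27.13°  ✓
  (0,4): δ = 96.08°  ·
  (0,5): δ = 142.21°  ·
  (1,2): δ = 104.19°  ·
  (1,3): δ = 41.66°  ✓
  (1,4): δ = 27.29°  ✓
  (1,5): δ = 73.42°  ·
  (2,3): δ = 117.47°  ·
  (2,4): δ = 48.52°  ·
  (2,5): δ = 2.39°  ✓
  (3,4): δ = 111.04°  ·
  (3,5): δ = 64.92°  ·
  (4,5): δ = 133.87°  ·
antipodal pairs: 5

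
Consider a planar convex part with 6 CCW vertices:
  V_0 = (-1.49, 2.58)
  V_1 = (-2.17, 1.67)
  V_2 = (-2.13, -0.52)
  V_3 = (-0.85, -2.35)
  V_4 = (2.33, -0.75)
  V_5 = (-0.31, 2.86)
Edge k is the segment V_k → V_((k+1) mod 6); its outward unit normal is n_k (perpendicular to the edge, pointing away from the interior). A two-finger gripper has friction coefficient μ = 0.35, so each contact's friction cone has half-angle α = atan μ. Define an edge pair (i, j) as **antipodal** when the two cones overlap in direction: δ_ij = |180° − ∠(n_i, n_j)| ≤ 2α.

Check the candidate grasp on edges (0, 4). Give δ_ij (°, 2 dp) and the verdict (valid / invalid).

α = atan 0.35 = 19.29°;  2α = 38.58°
edge 0: e_0 = (-0.68, -0.91);  n_0 = (-0.8011, +0.5986)
edge 4: e_4 = (-2.64, +3.61);  n_4 = (+0.8072, +0.5903)
∠(n_0, n_4) = 107.05°
δ = |180° − 107.05°| = 72.95°
72.95° > 2α = 38.58°  →  invalid

δ = 72.95°, invalid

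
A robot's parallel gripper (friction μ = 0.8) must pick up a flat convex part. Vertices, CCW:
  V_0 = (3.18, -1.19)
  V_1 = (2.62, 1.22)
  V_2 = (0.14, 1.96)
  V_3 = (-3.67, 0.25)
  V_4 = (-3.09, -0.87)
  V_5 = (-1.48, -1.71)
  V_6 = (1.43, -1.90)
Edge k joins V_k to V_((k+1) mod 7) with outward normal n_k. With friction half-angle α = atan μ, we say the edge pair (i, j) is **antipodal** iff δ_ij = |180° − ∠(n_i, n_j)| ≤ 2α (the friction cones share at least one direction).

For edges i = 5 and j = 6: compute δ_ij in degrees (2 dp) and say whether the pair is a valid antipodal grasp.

δ = 154.18°, invalid

α = atan 0.8 = 38.66°;  2α = 77.32°
edge 5: e_5 = (+2.91, -0.19);  n_5 = (-0.0652, -0.9979)
edge 6: e_6 = (+1.75, +0.71);  n_6 = (+0.3760, -0.9266)
∠(n_5, n_6) = 25.82°
δ = |180° − 25.82°| = 154.18°
154.18° > 2α = 77.32°  →  invalid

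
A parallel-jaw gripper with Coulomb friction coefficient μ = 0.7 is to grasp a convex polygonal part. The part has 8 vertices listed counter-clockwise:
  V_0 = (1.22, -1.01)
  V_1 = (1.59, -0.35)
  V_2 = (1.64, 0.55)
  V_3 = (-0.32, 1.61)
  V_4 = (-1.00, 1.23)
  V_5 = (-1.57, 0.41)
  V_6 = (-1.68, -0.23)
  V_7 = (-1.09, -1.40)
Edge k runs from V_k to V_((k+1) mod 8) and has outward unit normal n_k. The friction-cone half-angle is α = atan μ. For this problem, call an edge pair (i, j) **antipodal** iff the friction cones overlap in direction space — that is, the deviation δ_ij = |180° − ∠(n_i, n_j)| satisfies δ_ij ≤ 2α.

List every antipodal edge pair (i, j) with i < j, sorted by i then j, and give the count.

count = 12; pairs: (0,3), (0,4), (0,5), (0,6), (1,3), (1,4), (1,5), (1,6), (2,6), (2,7), (3,7), (4,7)

α = atan 0.7 = 34.99°;  2α = 69.98°
n_0 = (+0.8723, -0.4890)
n_1 = (+0.9985, -0.0555)
n_2 = (+0.4757, +0.8796)
n_3 = (-0.4878, +0.8729)
n_4 = (-0.8211, +0.5708)
n_5 = (-0.9855, +0.1694)
n_6 = (-0.8929, -0.4503)
n_7 = (+0.1665, -0.9860)
  (0,1): δ = 153.90°  ·
  (0,2): δ = 89.13°  ·
  (0,3): δ = 31.53°  ✓
  (0,4): δ = 5.53°  ✓
  (0,5): δ = 19.52°  ✓
  (0,6): δ = 56.04°  ✓
  (0,7): δ = 128.86°  ·
  (1,2): δ = 115.23°  ·
  (1,3): δ = 57.62°  ✓
  (1,4): δ = 31.62°  ✓
  (1,5): δ = 6.57°  ✓
  (1,6): δ = 29.94°  ✓
  (1,7): δ = 102.76°  ·
  (2,3): δ = 122.40°  ·
  (2,4): δ = 96.40°  ·
  (2,5): δ = 71.35°  ·
  (2,6): δ = 34.83°  ✓
  (2,7): δ = 37.99°  ✓
  (3,4): δ = 154.00°  ·
  (3,5): δ = 128.95°  ·
  (3,6): δ = 92.44°  ·
  (3,7): δ = 19.61°  ✓
  (4,5): δ = 154.95°  ·
  (4,6): δ = 118.44°  ·
  (4,7): δ = 45.61°  ✓
  (5,6): δ = 143.49°  ·
  (5,7): δ = 70.66°  ·
  (6,7): δ = 107.18°  ·
antipodal pairs: 12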